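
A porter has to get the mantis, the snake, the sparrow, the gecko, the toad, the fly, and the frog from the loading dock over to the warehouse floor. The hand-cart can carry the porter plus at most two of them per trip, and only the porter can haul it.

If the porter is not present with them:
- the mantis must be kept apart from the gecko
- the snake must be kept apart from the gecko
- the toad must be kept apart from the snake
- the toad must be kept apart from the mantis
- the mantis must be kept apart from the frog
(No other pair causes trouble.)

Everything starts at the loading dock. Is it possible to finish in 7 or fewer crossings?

No

Counting alone: the porter can take at most 2 across per trip to the warehouse floor, so moving all 7 needs at least 4 loaded trips out, with a return between consecutive ones — at least 7 crossings.
The safety rule pushes this higher. Following every safe sequence of crossings, the most of the 7 that can be at the warehouse floor as the hand-cart arrives there on crossing 7 is 6 — never all 7.
So the move cannot be finished within 7 crossings. (The shortest complete plan takes 9:)
1. Porter goes to the warehouse floor with the mantis and the snake.  [the loading dock: the fly, the frog, the gecko, the sparrow, the toad | the warehouse floor: the mantis, the snake]
2. Porter goes back to the loading dock alone.  [the loading dock: the fly, the frog, the gecko, the sparrow, the toad | the warehouse floor: the mantis, the snake]
3. Porter goes to the warehouse floor with the sparrow.  [the loading dock: the fly, the frog, the gecko, the toad | the warehouse floor: the mantis, the snake, the sparrow]
4. Porter goes back to the loading dock alone.  [the loading dock: the fly, the frog, the gecko, the toad | the warehouse floor: the mantis, the snake, the sparrow]
5. Porter goes to the warehouse floor with the gecko and the toad.  [the loading dock: the fly, the frog | the warehouse floor: the gecko, the mantis, the snake, the sparrow, the toad]
6. Porter goes back to the loading dock with the mantis and the snake.  [the loading dock: the fly, the frog, the mantis, the snake | the warehouse floor: the gecko, the sparrow, the toad]
7. Porter goes to the warehouse floor with the fly and the frog.  [the loading dock: the mantis, the snake | the warehouse floor: the fly, the frog, the gecko, the sparrow, the toad]
8. Porter goes back to the loading dock alone.  [the loading dock: the mantis, the snake | the warehouse floor: the fly, the frog, the gecko, the sparrow, the toad]
9. Porter goes to the warehouse floor with the mantis and the snake.  [the loading dock: — | the warehouse floor: the fly, the frog, the gecko, the mantis, the snake, the sparrow, the toad]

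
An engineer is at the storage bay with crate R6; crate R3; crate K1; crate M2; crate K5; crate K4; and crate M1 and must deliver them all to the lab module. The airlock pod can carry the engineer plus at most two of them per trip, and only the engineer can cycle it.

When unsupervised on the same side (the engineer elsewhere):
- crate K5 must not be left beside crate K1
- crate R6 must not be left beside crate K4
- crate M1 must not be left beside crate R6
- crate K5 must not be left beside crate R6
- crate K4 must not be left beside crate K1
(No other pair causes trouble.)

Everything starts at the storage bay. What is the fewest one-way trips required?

9

Counting alone: the engineer can take at most 2 across per trip to the lab module, so moving all 7 needs at least 4 loaded trips out, with a return between consecutive ones — at least 7 crossings.
The safety rule pushes this higher. Following every safe sequence of crossings, the most of the 7 that can be at the lab module as the airlock pod arrives there on crossing 7 is 6 — never all 7.
So no plan with fewer than 9 crossings exists, and this one achieves 9:
1. Engineer goes to the lab module with crate K1 and crate R6.  [the storage bay: crate K4, crate K5, crate M1, crate M2, crate R3 | the lab module: crate K1, crate R6]
2. Engineer goes back to the storage bay alone.  [the storage bay: crate K4, crate K5, crate M1, crate M2, crate R3 | the lab module: crate K1, crate R6]
3. Engineer goes to the lab module with crate R3.  [the storage bay: crate K4, crate K5, crate M1, crate M2 | the lab module: crate K1, crate R3, crate R6]
4. Engineer goes back to the storage bay alone.  [the storage bay: crate K4, crate K5, crate M1, crate M2 | the lab module: crate K1, crate R3, crate R6]
5. Engineer goes to the lab module with crate K5 and crate M2.  [the storage bay: crate K4, crate M1 | the lab module: crate K1, crate K5, crate M2, crate R3, crate R6]
6. Engineer goes back to the storage bay with crate K1 and crate R6.  [the storage bay: crate K1, crate K4, crate M1, crate R6 | the lab module: crate K5, crate M2, crate R3]
7. Engineer goes to the lab module with crate K4 and crate M1.  [the storage bay: crate K1, crate R6 | the lab module: crate K4, crate K5, crate M1, crate M2, crate R3]
8. Engineer goes back to the storage bay alone.  [the storage bay: crate K1, crate R6 | the lab module: crate K4, crate K5, crate M1, crate M2, crate R3]
9. Engineer goes to the lab module with crate K1 and crate R6.  [the storage bay: — | the lab module: crate K1, crate K4, crate K5, crate M1, crate M2, crate R3, crate R6]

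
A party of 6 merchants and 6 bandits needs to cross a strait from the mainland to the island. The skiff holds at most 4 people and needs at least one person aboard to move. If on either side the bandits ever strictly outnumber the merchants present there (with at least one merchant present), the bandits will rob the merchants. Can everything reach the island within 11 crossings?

Yes

Yes — this plan uses 9 crossings (≤ 11):
1. 2 bandits → the island.  (the mainland: 6M 4B; the island: 0M 2B)
2. 1 bandit ← the mainland.  (the mainland: 6M 5B; the island: 0M 1B)
3. 4 bandits → the island.  (the mainland: 6M 1B; the island: 0M 5B)
4. 1 bandit ← the mainland.  (the mainland: 6M 2B; the island: 0M 4B)
5. 4 merchants → the island.  (the mainland: 2M 2B; the island: 4M 4B)
6. 1 merchant and 1 bandit ← the mainland.  (the mainland: 3M 3B; the island: 3M 3B)
7. 2 merchants and 2 bandits → the island.  (the mainland: 1M 1B; the island: 5M 5B)
8. 1 merchant and 1 bandit ← the mainland.  (the mainland: 2M 2B; the island: 4M 4B)
9. 2 merchants and 2 bandits → the island.  (the mainland: 0M 0B; the island: 6M 6B)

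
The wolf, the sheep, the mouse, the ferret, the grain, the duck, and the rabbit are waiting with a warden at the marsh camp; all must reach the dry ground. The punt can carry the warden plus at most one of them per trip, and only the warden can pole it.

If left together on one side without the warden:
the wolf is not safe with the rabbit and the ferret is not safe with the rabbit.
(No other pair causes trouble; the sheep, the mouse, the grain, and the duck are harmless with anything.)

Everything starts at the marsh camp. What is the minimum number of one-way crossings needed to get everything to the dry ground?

15

Counting alone: the warden can take at most 1 across per trip to the dry ground, so moving all 7 needs at least 7 loaded trips out, with a return between consecutive ones — at least 13 crossings.
The safety rule pushes this higher. Following every safe sequence of crossings, the most of the 7 that can be at the dry ground as the punt arrives there on crossing 13 is 6 — never all 7.
So no plan with fewer than 15 crossings exists, and this one achieves 15:
1. Warden goes to the dry ground with the rabbit.  [the marsh camp: the duck, the ferret, the grain, the mouse, the sheep, the wolf | the dry ground: the rabbit]
2. Warden goes back to the marsh camp alone.  [the marsh camp: the duck, the ferret, the grain, the mouse, the sheep, the wolf | the dry ground: the rabbit]
3. Warden goes to the dry ground with the wolf.  [the marsh camp: the duck, the ferret, the grain, the mouse, the sheep | the dry ground: the rabbit, the wolf]
4. Warden goes back to the marsh camp with the rabbit.  [the marsh camp: the duck, the ferret, the grain, the mouse, the rabbit, the sheep | the dry ground: the wolf]
5. Warden goes to the dry ground with the ferret.  [the marsh camp: the duck, the grain, the mouse, the rabbit, the sheep | the dry ground: the ferret, the wolf]
6. Warden goes back to the marsh camp alone.  [the marsh camp: the duck, the grain, the mouse, the rabbit, the sheep | the dry ground: the ferret, the wolf]
7. Warden goes to the dry ground with the sheep.  [the marsh camp: the duck, the grain, the mouse, the rabbit | the dry ground: the ferret, the sheep, the wolf]
8. Warden goes back to the marsh camp alone.  [the marsh camp: the duck, the grain, the mouse, the rabbit | the dry ground: the ferret, the sheep, the wolf]
9. Warden goes to the dry ground with the mouse.  [the marsh camp: the duck, the grain, the rabbit | the dry ground: the ferret, the mouse, the sheep, the wolf]
10. Warden goes back to the marsh camp alone.  [the marsh camp: the duck, the grain, the rabbit | the dry ground: the ferret, the mouse, the sheep, the wolf]
11. Warden goes to the dry ground with the grain.  [the marsh camp: the duck, the rabbit | the dry ground: the ferret, the grain, the mouse, the sheep, the wolf]
12. Warden goes back to the marsh camp alone.  [the marsh camp: the duck, the rabbit | the dry ground: the ferret, the grain, the mouse, the sheep, the wolf]
13. Warden goes to the dry ground with the duck.  [the marsh camp: the rabbit | the dry ground: the duck, the ferret, the grain, the mouse, the sheep, the wolf]
14. Warden goes back to the marsh camp alone.  [the marsh camp: the rabbit | the dry ground: the duck, the ferret, the grain, the mouse, the sheep, the wolf]
15. Warden goes to the dry ground with the rabbit.  [the marsh camp: — | the dry ground: the duck, the ferret, the grain, the mouse, the rabbit, the sheep, the wolf]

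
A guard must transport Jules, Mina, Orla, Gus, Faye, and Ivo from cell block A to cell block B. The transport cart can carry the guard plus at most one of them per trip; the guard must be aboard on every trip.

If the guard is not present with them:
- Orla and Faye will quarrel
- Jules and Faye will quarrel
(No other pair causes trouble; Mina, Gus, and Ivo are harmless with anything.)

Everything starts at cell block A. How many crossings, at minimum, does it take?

Counting alone: the guard can take at most 1 across per trip to cell block B, so moving all 6 needs at least 6 loaded trips out, with a return between consecutive ones — at least 11 crossings.
The safety rule pushes this higher. Following every safe sequence of crossings, the most of the 6 that can be at cell block B as the transport cart arrives there on crossing 11 is 5 — never all 6.
So no plan with fewer than 13 crossings exists, and this one achieves 13:
1. Guard goes to cell block B with Faye.  [cell block A: Gus, Ivo, Jules, Mina, Orla | cell block B: Faye]
2. Guard goes back to cell block A alone.  [cell block A: Gus, Ivo, Jules, Mina, Orla | cell block B: Faye]
3. Guard goes to cell block B with Jules.  [cell block A: Gus, Ivo, Mina, Orla | cell block B: Faye, Jules]
4. Guard goes back to cell block A with Faye.  [cell block A: Faye, Gus, Ivo, Mina, Orla | cell block B: Jules]
5. Guard goes to cell block B with Orla.  [cell block A: Faye, Gus, Ivo, Mina | cell block B: Jules, Orla]
6. Guard goes back to cell block A alone.  [cell block A: Faye, Gus, Ivo, Mina | cell block B: Jules, Orla]
7. Guard goes to cell block B with Mina.  [cell block A: Faye, Gus, Ivo | cell block B: Jules, Mina, Orla]
8. Guard goes back to cell block A alone.  [cell block A: Faye, Gus, Ivo | cell block B: Jules, Mina, Orla]
9. Guard goes to cell block B with Gus.  [cell block A: Faye, Ivo | cell block B: Gus, Jules, Mina, Orla]
10. Guard goes back to cell block A alone.  [cell block A: Faye, Ivo | cell block B: Gus, Jules, Mina, Orla]
11. Guard goes to cell block B with Ivo.  [cell block A: Faye | cell block B: Gus, Ivo, Jules, Mina, Orla]
12. Guard goes back to cell block A alone.  [cell block A: Faye | cell block B: Gus, Ivo, Jules, Mina, Orla]
13. Guard goes to cell block B with Faye.  [cell block A: — | cell block B: Faye, Gus, Ivo, Jules, Mina, Orla]

13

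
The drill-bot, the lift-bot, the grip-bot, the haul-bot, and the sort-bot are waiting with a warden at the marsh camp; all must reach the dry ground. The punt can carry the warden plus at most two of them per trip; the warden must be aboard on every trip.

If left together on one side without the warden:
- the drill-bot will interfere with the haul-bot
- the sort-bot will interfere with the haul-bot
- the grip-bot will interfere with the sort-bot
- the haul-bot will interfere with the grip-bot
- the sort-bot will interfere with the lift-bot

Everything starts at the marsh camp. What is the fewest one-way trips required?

Counting alone: the warden can take at most 2 across per trip to the dry ground, so moving all 5 needs at least 3 loaded trips out, with a return between consecutive ones — at least 5 crossings.
The safety rule pushes this higher. Following every safe sequence of crossings, the most of the 5 that can be at the dry ground as the punt arrives there on crossing 5 is 4 — never all 5.
So no plan with fewer than 7 crossings exists, and this one achieves 7:
1. Warden goes to the dry ground with the haul-bot and the sort-bot.
2. Warden goes back to the marsh camp with the haul-bot.
3. Warden goes to the dry ground with the drill-bot and the grip-bot.
4. Warden goes back to the marsh camp with the grip-bot.
5. Warden goes to the dry ground with the grip-bot and the lift-bot.
6. Warden goes back to the marsh camp with the sort-bot.
7. Warden goes to the dry ground with the haul-bot and the sort-bot.

7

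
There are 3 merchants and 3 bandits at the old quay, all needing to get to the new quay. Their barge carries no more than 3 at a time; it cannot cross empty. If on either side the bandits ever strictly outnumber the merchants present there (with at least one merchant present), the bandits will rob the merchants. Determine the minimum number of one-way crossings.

Counting alone: each trip to the new quay takes at most 3 across and each return brings at least 1 back, so after t trips out (and t−1 returns) at most 3t − (t−1) of the 6 are across; that first reaches 6 at t = 3, so at least 5 crossings are needed.
The plan below uses exactly 5 crossings, so it is optimal:
1. 2 bandits → the new quay.  (the old quay: 3M 1B; the new quay: 0M 2B)
2. 1 bandit ← the old quay.  (the old quay: 3M 2B; the new quay: 0M 1B)
3. 3 merchants → the new quay.  (the old quay: 0M 2B; the new quay: 3M 1B)
4. 1 bandit ← the old quay.  (the old quay: 0M 3B; the new quay: 3M 0B)
5. 3 bandits → the new quay.  (the old quay: 0M 0B; the new quay: 3M 3B)

5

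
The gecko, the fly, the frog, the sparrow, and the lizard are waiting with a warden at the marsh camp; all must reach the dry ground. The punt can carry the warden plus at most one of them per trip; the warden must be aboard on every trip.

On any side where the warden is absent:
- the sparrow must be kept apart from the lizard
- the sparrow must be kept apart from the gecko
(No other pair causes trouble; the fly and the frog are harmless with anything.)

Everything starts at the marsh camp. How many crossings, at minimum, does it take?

Counting alone: the warden can take at most 1 across per trip to the dry ground, so moving all 5 needs at least 5 loaded trips out, with a return between consecutive ones — at least 9 crossings.
The safety rule pushes this higher. Following every safe sequence of crossings, the most of the 5 that can be at the dry ground as the punt arrives there on crossing 9 is 4 — never all 5.
So no plan with fewer than 11 crossings exists, and this one achieves 11:
1. Warden goes to the dry ground with the sparrow.
2. Warden goes back to the marsh camp alone.
3. Warden goes to the dry ground with the gecko.
4. Warden goes back to the marsh camp with the sparrow.
5. Warden goes to the dry ground with the lizard.
6. Warden goes back to the marsh camp alone.
7. Warden goes to the dry ground with the fly.
8. Warden goes back to the marsh camp alone.
9. Warden goes to the dry ground with the frog.
10. Warden goes back to the marsh camp alone.
11. Warden goes to the dry ground with the sparrow.

11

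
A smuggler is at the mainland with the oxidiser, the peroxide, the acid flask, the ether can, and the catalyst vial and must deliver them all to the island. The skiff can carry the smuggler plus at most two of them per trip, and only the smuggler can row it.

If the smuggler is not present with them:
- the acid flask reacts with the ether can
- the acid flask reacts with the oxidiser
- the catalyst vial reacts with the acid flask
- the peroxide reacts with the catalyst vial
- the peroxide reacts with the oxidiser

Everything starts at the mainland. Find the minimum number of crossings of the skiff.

Counting alone: the smuggler can take at most 2 across per trip to the island, so moving all 5 needs at least 3 loaded trips out, with a return between consecutive ones — at least 5 crossings.
The safety rule pushes this higher. Following every safe sequence of crossings, the most of the 5 that can be at the island as the skiff arrives there on crossing 5 is 4 — never all 5.
So no plan with fewer than 7 crossings exists, and this one achieves 7:
1. Smuggler goes to the island with the acid flask and the peroxide.
2. Smuggler goes back to the mainland alone.
3. Smuggler goes to the island with the oxidiser.
4. Smuggler goes back to the mainland with the acid flask and the peroxide.
5. Smuggler goes to the island with the catalyst vial and the ether can.
6. Smuggler goes back to the mainland alone.
7. Smuggler goes to the island with the acid flask and the peroxide.

7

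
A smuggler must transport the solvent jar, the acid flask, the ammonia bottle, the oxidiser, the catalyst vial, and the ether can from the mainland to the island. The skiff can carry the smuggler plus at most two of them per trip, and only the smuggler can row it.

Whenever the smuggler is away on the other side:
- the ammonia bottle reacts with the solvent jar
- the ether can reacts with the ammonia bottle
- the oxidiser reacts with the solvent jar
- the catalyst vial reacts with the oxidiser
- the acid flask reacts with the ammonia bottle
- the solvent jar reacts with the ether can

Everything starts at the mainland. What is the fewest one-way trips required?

impossible

Whatever the first load, the items left behind include a forbidden pair without the smuggler. No opening move is safe, so no plan exists.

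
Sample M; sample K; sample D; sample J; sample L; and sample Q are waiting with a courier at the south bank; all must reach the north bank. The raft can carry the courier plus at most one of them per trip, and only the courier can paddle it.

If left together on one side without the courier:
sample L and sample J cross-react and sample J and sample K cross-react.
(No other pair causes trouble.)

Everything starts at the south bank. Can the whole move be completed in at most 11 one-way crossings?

No

Counting alone: the courier can take at most 1 across per trip to the north bank, so moving all 6 needs at least 6 loaded trips out, with a return between consecutive ones — at least 11 crossings.
The safety rule pushes this higher. Following every safe sequence of crossings, the most of the 6 that can be at the north bank as the raft arrives there on crossing 11 is 5 — never all 6.
So the move cannot be finished within 11 crossings. (The shortest complete plan takes 13:)
1. Courier goes to the north bank with sample J.
2. Courier goes back to the south bank alone.
3. Courier goes to the north bank with sample M.
4. Courier goes back to the south bank alone.
5. Courier goes to the north bank with sample K.
6. Courier goes back to the south bank with sample J.
7. Courier goes to the north bank with sample L.
8. Courier goes back to the south bank alone.
9. Courier goes to the north bank with sample D.
10. Courier goes back to the south bank alone.
11. Courier goes to the north bank with sample Q.
12. Courier goes back to the south bank alone.
13. Courier goes to the north bank with sample J.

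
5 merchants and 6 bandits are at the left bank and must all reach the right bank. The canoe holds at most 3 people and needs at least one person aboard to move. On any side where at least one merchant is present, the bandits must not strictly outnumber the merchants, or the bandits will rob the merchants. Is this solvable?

The bandits already outnumber the merchants at the left bank before anyone moves, so the starting position itself is disallowed.

No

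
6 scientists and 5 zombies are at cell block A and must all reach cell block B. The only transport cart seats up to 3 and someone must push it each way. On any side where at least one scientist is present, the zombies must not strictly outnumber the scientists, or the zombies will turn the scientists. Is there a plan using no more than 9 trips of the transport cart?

Yes

Yes — this plan uses 9 crossings (≤ 9):
1. 3 zombies → cell block B.  (cell block A: 6S 2Z; cell block B: 0S 3Z)
2. 1 zombie ← cell block A.  (cell block A: 6S 3Z; cell block B: 0S 2Z)
3. 3 scientists → cell block B.  (cell block A: 3S 3Z; cell block B: 3S 2Z)
4. 1 scientist ← cell block A.  (cell block A: 4S 3Z; cell block B: 2S 2Z)
5. 2 scientists and 1 zombie → cell block B.  (cell block A: 2S 2Z; cell block B: 4S 3Z)
6. 1 scientist ← cell block A.  (cell block A: 3S 2Z; cell block B: 3S 3Z)
7. 2 scientists and 1 zombie → cell block B.  (cell block A: 1S 1Z; cell block B: 5S 4Z)
8. 1 scientist ← cell block A.  (cell block A: 2S 1Z; cell block B: 4S 4Z)
9. 2 scientists and 1 zombie → cell block B.  (cell block A: 0S 0Z; cell block B: 6S 5Z)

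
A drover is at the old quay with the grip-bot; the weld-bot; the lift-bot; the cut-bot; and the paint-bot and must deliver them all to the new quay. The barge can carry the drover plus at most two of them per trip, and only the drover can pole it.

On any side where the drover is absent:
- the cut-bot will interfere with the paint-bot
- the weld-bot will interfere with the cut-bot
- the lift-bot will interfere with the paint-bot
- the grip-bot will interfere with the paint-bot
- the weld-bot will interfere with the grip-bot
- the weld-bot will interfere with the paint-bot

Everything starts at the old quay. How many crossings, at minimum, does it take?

Counting alone: the drover can take at most 2 across per trip to the new quay, so moving all 5 needs at least 3 loaded trips out, with a return between consecutive ones — at least 5 crossings.
The safety rule pushes this higher. Following every safe sequence of crossings, the most of the 5 that can be at the new quay as the barge arrives there on crossing 5 is 4 — never all 5.
So no plan with fewer than 7 crossings exists, and this one achieves 7:
1. Drover goes to the new quay with the paint-bot and the weld-bot.  [the old quay: the cut-bot, the grip-bot, the lift-bot | the new quay: the paint-bot, the weld-bot]
2. Drover goes back to the old quay with the weld-bot.  [the old quay: the cut-bot, the grip-bot, the lift-bot, the weld-bot | the new quay: the paint-bot]
3. Drover goes to the new quay with the cut-bot and the grip-bot.  [the old quay: the lift-bot, the weld-bot | the new quay: the cut-bot, the grip-bot, the paint-bot]
4. Drover goes back to the old quay with the paint-bot.  [the old quay: the lift-bot, the paint-bot, the weld-bot | the new quay: the cut-bot, the grip-bot]
5. Drover goes to the new quay with the lift-bot and the weld-bot.  [the old quay: the paint-bot | the new quay: the cut-bot, the grip-bot, the lift-bot, the weld-bot]
6. Drover goes back to the old quay with the weld-bot.  [the old quay: the paint-bot, the weld-bot | the new quay: the cut-bot, the grip-bot, the lift-bot]
7. Drover goes to the new quay with the paint-bot and the weld-bot.  [the old quay: — | the new quay: the cut-bot, the grip-bot, the lift-bot, the paint-bot, the weld-bot]

7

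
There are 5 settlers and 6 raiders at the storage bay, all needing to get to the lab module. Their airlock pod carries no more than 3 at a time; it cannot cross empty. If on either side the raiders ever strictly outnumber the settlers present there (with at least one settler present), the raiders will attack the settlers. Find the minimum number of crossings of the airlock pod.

The raiders already outnumber the settlers at the storage bay before anyone moves, so the starting position itself is disallowed.

impossible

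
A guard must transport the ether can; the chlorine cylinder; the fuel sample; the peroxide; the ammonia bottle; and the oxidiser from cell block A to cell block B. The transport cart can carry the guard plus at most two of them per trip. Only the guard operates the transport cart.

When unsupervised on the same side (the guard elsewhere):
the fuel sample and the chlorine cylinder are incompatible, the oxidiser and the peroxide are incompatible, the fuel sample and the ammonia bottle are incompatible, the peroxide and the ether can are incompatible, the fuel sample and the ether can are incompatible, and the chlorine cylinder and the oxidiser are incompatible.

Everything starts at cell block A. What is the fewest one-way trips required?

Whatever the first load, the items left behind include a forbidden pair without the guard. No opening move is safe, so no plan exists.

impossible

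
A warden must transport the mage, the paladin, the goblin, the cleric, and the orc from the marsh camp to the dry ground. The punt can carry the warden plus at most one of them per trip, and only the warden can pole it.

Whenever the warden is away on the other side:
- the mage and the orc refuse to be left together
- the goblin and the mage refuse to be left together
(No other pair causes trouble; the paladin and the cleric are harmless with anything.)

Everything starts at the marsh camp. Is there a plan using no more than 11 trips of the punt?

Yes — this plan uses 11 crossings (≤ 11):
1. Warden goes to the dry ground with the mage.  [the marsh camp: the cleric, the goblin, the orc, the paladin | the dry ground: the mage]
2. Warden goes back to the marsh camp alone.  [the marsh camp: the cleric, the goblin, the orc, the paladin | the dry ground: the mage]
3. Warden goes to the dry ground with the paladin.  [the marsh camp: the cleric, the goblin, the orc | the dry ground: the mage, the paladin]
4. Warden goes back to the marsh camp alone.  [the marsh camp: the cleric, the goblin, the orc | the dry ground: the mage, the paladin]
5. Warden goes to the dry ground with the goblin.  [the marsh camp: the cleric, the orc | the dry ground: the goblin, the mage, the paladin]
6. Warden goes back to the marsh camp with the mage.  [the marsh camp: the cleric, the mage, the orc | the dry ground: the goblin, the paladin]
7. Warden goes to the dry ground with the orc.  [the marsh camp: the cleric, the mage | the dry ground: the goblin, the orc, the paladin]
8. Warden goes back to the marsh camp alone.  [the marsh camp: the cleric, the mage | the dry ground: the goblin, the orc, the paladin]
9. Warden goes to the dry ground with the cleric.  [the marsh camp: the mage | the dry ground: the cleric, the goblin, the orc, the paladin]
10. Warden goes back to the marsh camp alone.  [the marsh camp: the mage | the dry ground: the cleric, the goblin, the orc, the paladin]
11. Warden goes to the dry ground with the mage.  [the marsh camp: — | the dry ground: the cleric, the goblin, the mage, the orc, the paladin]

Yes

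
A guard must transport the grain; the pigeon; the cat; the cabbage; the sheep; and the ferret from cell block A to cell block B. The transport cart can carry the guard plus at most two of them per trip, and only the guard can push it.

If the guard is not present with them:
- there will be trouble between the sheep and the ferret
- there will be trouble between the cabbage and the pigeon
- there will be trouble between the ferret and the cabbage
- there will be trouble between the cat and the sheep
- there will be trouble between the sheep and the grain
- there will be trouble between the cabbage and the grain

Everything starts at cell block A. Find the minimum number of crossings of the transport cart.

Counting alone: the guard can take at most 2 across per trip to cell block B, so moving all 6 needs at least 3 loaded trips out, with a return between consecutive ones — at least 5 crossings.
The safety rule pushes this higher. Following every safe sequence of crossings, the most of the 6 that can be at cell block B as the transport cart arrives there on crossing 5 is 4 — never all 6.
So no plan with fewer than 7 crossings exists, and this one achieves 7:
1. Guard goes to cell block B with the cabbage and the sheep.
2. Guard goes back to cell block A alone.
3. Guard goes to cell block B with the grain and the pigeon.
4. Guard goes back to cell block A with the cabbage and the sheep.
5. Guard goes to cell block B with the cat and the ferret.
6. Guard goes back to cell block A alone.
7. Guard goes to cell block B with the cabbage and the sheep.

7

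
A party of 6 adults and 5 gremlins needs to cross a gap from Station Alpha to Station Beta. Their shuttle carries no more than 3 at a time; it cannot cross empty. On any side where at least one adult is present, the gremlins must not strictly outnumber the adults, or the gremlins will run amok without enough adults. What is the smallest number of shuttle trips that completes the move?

Counting alone: each trip to Station Beta takes at most 3 across and each return brings at least 1 back, so after t trips out (and t−1 returns) at most 3t − (t−1) of the 11 are across; that first reaches 11 at t = 5, so at least 9 crossings are needed.
The plan below uses exactly 9 crossings, so it is optimal:
1. 3 gremlins → Station Beta.  (Station Alpha: 6A 2G; Station Beta: 0A 3G)
2. 1 gremlin ← Station Alpha.  (Station Alpha: 6A 3G; Station Beta: 0A 2G)
3. 3 adults → Station Beta.  (Station Alpha: 3A 3G; Station Beta: 3A 2G)
4. 1 adult ← Station Alpha.  (Station Alpha: 4A 3G; Station Beta: 2A 2G)
5. 2 adults and 1 gremlin → Station Beta.  (Station Alpha: 2A 2G; Station Beta: 4A 3G)
6. 1 adult ← Station Alpha.  (Station Alpha: 3A 2G; Station Beta: 3A 3G)
7. 2 adults and 1 gremlin → Station Beta.  (Station Alpha: 1A 1G; Station Beta: 5A 4G)
8. 1 adult ← Station Alpha.  (Station Alpha: 2A 1G; Station Beta: 4A 4G)
9. 2 adults and 1 gremlin → Station Beta.  (Station Alpha: 0A 0G; Station Beta: 6A 5G)

9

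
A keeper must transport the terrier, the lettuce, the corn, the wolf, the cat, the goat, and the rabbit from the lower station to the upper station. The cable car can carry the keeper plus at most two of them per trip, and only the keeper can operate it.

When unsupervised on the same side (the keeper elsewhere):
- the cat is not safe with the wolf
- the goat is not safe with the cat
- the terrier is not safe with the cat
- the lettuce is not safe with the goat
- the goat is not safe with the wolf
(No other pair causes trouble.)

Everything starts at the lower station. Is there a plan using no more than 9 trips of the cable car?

No

Counting alone: the keeper can take at most 2 across per trip to the upper station, so moving all 7 needs at least 4 loaded trips out, with a return between consecutive ones — at least 7 crossings.
The safety rule pushes this higher. Following every safe sequence of crossings, the most of the 7 that can be at the upper station as the cable car arrives there on crossings 7, 9 is 5, 6 respectively — never all 7.
So the move cannot be finished within 9 crossings. (The shortest complete plan takes 11:)
1. Keeper goes to the upper station with the cat and the goat.
2. Keeper goes back to the lower station with the cat.
3. Keeper goes to the upper station with the terrier and the wolf.
4. Keeper goes back to the lower station with the wolf.
5. Keeper goes to the upper station with the lettuce and the wolf.
6. Keeper goes back to the lower station with the goat.
7. Keeper goes to the upper station with the cat and the corn.
8. Keeper goes back to the lower station with the cat.
9. Keeper goes to the upper station with the cat and the rabbit.
10. Keeper goes back to the lower station with the cat.
11. Keeper goes to the upper station with the cat and the goat.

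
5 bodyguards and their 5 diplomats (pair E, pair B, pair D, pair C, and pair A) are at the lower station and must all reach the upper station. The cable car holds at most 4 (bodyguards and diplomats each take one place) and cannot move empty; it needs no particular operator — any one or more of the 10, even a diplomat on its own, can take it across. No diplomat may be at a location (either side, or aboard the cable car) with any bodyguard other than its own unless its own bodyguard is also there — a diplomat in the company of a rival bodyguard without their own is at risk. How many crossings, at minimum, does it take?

Counting alone: each trip to the upper station takes at most 4 across and each return brings at least 1 back, so after t trips out (and t−1 returns) at most 4t − (t−1) of the 10 are across; that first reaches 10 at t = 3, so at least 5 crossings are needed.
The safety rule pushes this higher. Following every safe sequence of crossings, the most of the 10 that can be at the upper station as the cable car arrives there on crossing 5 is 9 — never all 10.
So no plan with fewer than 7 crossings exists, and this one achieves 7:
1. bodyguard E and diplomat E cross → the upper station.
2. bodyguard E crosses ← the lower station.
3. diplomat A, diplomat B, diplomat C, and diplomat D cross → the upper station.
4. diplomat E crosses ← the lower station.
5. bodyguard A, bodyguard B, bodyguard C, and bodyguard D cross → the upper station.
6. bodyguard B and diplomat B cross ← the lower station.
7. bodyguard B, bodyguard E, diplomat B, and diplomat E cross → the upper station.

7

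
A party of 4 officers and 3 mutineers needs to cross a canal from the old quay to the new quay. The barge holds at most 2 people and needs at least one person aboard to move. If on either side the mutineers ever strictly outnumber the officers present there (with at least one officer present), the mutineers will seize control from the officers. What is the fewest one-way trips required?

11

Counting alone: each trip to the new quay takes at most 2 across and each return brings at least 1 back, so after t trips out (and t−1 returns) at most 2t − (t−1) of the 7 are across; that first reaches 7 at t = 6, so at least 11 crossings are needed.
The plan below uses exactly 11 crossings, so it is optimal:
1. 2 mutineers → the new quay.  (the old quay: 4O 1M; the new quay: 0O 2M)
2. 1 mutineer ← the old quay.  (the old quay: 4O 2M; the new quay: 0O 1M)
3. 2 mutineers → the new quay.  (the old quay: 4O 0M; the new quay: 0O 3M)
4. 1 mutineer ← the old quay.  (the old quay: 4O 1M; the new quay: 0O 2M)
5. 2 officers → the new quay.  (the old quay: 2O 1M; the new quay: 2O 2M)
6. 1 mutineer ← the old quay.  (the old quay: 2O 2M; the new quay: 2O 1M)
7. 1 officer and 1 mutineer → the new quay.  (the old quay: 1O 1M; the new quay: 3O 2M)
8. 1 officer ← the old quay.  (the old quay: 2O 1M; the new quay: 2O 2M)
9. 1 officer and 1 mutineer → the new quay.  (the old quay: 1O 0M; the new quay: 3O 3M)
10. 1 mutineer ← the old quay.  (the old quay: 1O 1M; the new quay: 3O 2M)
11. 1 officer and 1 mutineer → the new quay.  (the old quay: 0O 0M; the new quay: 4O 3M)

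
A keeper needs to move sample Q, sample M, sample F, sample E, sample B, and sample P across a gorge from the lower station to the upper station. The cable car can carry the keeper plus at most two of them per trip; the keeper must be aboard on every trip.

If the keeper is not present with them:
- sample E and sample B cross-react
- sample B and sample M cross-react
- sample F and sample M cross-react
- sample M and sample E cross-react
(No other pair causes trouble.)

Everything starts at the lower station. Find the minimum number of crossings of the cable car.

9

Counting alone: the keeper can take at most 2 across per trip to the upper station, so moving all 6 needs at least 3 loaded trips out, with a return between consecutive ones — at least 5 crossings.
The safety rule pushes this higher. Following every safe sequence of crossings, the most of the 6 that can be at the upper station as the cable car arrives there on crossings 5, 7 is 4, 5 respectively — never all 6.
So no plan with fewer than 9 crossings exists, and this one achieves 9:
1. Keeper goes to the upper station with sample E and sample M.  [the lower station: sample B, sample F, sample P, sample Q | the upper station: sample E, sample M]
2. Keeper goes back to the lower station with sample M.  [the lower station: sample B, sample F, sample M, sample P, sample Q | the upper station: sample E]
3. Keeper goes to the upper station with sample M and sample Q.  [the lower station: sample B, sample F, sample P | the upper station: sample E, sample M, sample Q]
4. Keeper goes back to the lower station with sample M.  [the lower station: sample B, sample F, sample M, sample P | the upper station: sample E, sample Q]
5. Keeper goes to the upper station with sample F and sample M.  [the lower station: sample B, sample P | the upper station: sample E, sample F, sample M, sample Q]
6. Keeper goes back to the lower station with sample M.  [the lower station: sample B, sample M, sample P | the upper station: sample E, sample F, sample Q]
7. Keeper goes to the upper station with sample M and sample P.  [the lower station: sample B | the upper station: sample E, sample F, sample M, sample P, sample Q]
8. Keeper goes back to the lower station with sample M.  [the lower station: sample B, sample M | the upper station: sample E, sample F, sample P, sample Q]
9. Keeper goes to the upper station with sample B and sample M.  [the lower station: — | the upper station: sample B, sample E, sample F, sample M, sample P, sample Q]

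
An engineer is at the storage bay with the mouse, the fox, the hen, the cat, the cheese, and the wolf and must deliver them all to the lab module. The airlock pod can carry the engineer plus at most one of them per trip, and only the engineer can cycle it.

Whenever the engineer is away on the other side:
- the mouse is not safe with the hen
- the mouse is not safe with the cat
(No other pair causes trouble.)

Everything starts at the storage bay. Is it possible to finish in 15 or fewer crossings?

Yes — this plan uses 13 crossings (≤ 15):
1. Engineer goes to the lab module with the mouse.
2. Engineer goes back to the storage bay alone.
3. Engineer goes to the lab module with the fox.
4. Engineer goes back to the storage bay alone.
5. Engineer goes to the lab module with the hen.
6. Engineer goes back to the storage bay with the mouse.
7. Engineer goes to the lab module with the cat.
8. Engineer goes back to the storage bay alone.
9. Engineer goes to the lab module with the cheese.
10. Engineer goes back to the storage bay alone.
11. Engineer goes to the lab module with the wolf.
12. Engineer goes back to the storage bay alone.
13. Engineer goes to the lab module with the mouse.

Yes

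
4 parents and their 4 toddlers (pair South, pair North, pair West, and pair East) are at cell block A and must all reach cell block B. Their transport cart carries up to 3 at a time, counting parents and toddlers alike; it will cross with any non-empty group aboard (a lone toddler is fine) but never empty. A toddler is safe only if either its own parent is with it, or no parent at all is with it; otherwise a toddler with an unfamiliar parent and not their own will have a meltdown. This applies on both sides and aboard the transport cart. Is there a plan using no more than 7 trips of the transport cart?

Counting alone: each trip to cell block B takes at most 3 across and each return brings at least 1 back, so after t trips out (and t−1 returns) at most 3t − (t−1) of the 8 are across; that first reaches 8 at t = 4, so at least 7 crossings are needed.
The safety rule pushes this higher. Following every safe sequence of crossings, the most of the 8 that can be at cell block B as the transport cart arrives there on crossing 7 is 7 — never all 8.
So the move cannot be finished within 7 crossings. (The shortest complete plan takes 9:)
1. parent South and toddler South cross → cell block B.
2. parent South crosses ← cell block A.
3. parent North, parent South, and toddler North cross → cell block B.
4. parent South and toddler South cross ← cell block A.
5. parent East, parent South, and parent West cross → cell block B.
6. toddler North crosses ← cell block A.
7. toddler North and toddler South cross → cell block B.
8. toddler South crosses ← cell block A.
9. toddler East, toddler South, and toddler West cross → cell block B.

No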